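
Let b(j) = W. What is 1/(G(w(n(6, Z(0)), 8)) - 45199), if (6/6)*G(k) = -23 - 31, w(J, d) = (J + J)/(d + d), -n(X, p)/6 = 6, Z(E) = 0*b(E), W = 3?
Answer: -1/45253 ≈ -2.2098e-5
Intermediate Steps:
b(j) = 3
Z(E) = 0 (Z(E) = 0*3 = 0)
n(X, p) = -36 (n(X, p) = -6*6 = -36)
w(J, d) = J/d (w(J, d) = (2*J)/((2*d)) = (2*J)*(1/(2*d)) = J/d)
G(k) = -54 (G(k) = -23 - 31 = -54)
1/(G(w(n(6, Z(0)), 8)) - 45199) = 1/(-54 - 45199) = 1/(-45253) = -1/45253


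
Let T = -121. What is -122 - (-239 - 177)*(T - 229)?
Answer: -145722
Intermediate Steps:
-122 - (-239 - 177)*(T - 229) = -122 - (-239 - 177)*(-121 - 229) = -122 - (-416)*(-350) = -122 - 1*145600 = -122 - 145600 = -145722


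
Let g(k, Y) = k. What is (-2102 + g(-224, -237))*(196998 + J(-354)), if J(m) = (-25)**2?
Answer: -459671098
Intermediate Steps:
J(m) = 625
(-2102 + g(-224, -237))*(196998 + J(-354)) = (-2102 - 224)*(196998 + 625) = -2326*197623 = -459671098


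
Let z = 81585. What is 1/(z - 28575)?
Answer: 1/53010 ≈ 1.8864e-5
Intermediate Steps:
1/(z - 28575) = 1/(81585 - 28575) = 1/53010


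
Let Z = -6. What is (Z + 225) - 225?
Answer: -6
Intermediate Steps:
(Z + 225) - 225 = (-6 + 225) - 225 = 219 - 225 = -6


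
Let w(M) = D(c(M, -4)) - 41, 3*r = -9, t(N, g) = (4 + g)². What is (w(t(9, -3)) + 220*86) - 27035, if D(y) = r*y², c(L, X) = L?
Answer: -8159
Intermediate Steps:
r = -3 (r = (⅓)*(-9) = -3)
D(y) = -3*y²
w(M) = -41 - 3*M² (w(M) = -3*M² - 41 = -41 - 3*M²)
(w(t(9, -3)) + 220*86) - 27035 = ((-41 - 3*(4 - 3)⁴) + 220*86) - 27035 = ((-41 - 3*(1²)²) + 18920) - 27035 = ((-41 - 3*1²) + 18920) - 27035 = ((-41 - 3*1) + 18920) - 27035 = ((-41 - 3) + 18920) - 27035 = (-44 + 18920) - 27035 = 18876 - 27035 = -8159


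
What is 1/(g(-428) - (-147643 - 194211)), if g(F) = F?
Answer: 1/341426 ≈ 2.9289e-6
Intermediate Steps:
1/(g(-428) - (-147643 - 194211)) = 1/(-428 - (-147643 - 194211)) = 1/(-428 - 1*(-341854)) = 1/(-428 + 341854) = 1/341426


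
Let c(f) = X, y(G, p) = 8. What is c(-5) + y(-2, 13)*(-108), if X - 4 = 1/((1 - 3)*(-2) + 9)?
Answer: -11179/13 ≈ -859.92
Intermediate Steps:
X = 53/13 (X = 4 + 1/((1 - 3)*(-2) + 9) = 4 + 1/(-2*(-2) + 9) = 4 + 1/(4 + 9) = 4 + 1/13 = 53/13 ≈ 4.0769)
c(f) = 53/13
c(-5) + y(-2, 13)*(-108) = 53/13 + 8*(-108) = 53/13 - 864 = -11179/13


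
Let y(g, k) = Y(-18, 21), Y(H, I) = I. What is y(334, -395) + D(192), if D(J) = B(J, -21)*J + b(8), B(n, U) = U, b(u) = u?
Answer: -4003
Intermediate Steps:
D(J) = 8 - 21*J (D(J) = -21*J + 8 = 8 - 21*J)
y(g, k) = 21
y(334, -395) + D(192) = 21 + (8 - 21*192) = 21 + (8 - 4032) = 21 - 4024 = -4003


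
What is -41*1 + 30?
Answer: -11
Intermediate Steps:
-41*1 + 30 = -41 + 30 = -11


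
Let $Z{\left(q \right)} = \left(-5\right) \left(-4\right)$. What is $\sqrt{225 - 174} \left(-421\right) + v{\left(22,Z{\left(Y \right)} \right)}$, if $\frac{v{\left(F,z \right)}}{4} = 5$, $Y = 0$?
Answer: $20 - 421 \sqrt{51} \approx -2986.5$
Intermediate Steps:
$Z{\left(q \right)} = 20$
$v{\left(F,z \right)} = 20$ ($v{\left(F,z \right)} = 4 \cdot 5 = 20$)
$\sqrt{225 - 174} \left(-421\right) + v{\left(22,Z{\left(Y \right)} \right)} = \sqrt{225 - 174} \left(-421\right) + 20 = \sqrt{51} \left(-421\right) + 20 = - 421 \sqrt{51} + 20 = 20 - 421 \sqrt{51}$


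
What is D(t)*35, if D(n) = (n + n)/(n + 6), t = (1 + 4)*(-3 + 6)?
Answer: 50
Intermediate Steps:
t = 15 (t = 5*3 = 15)
D(n) = 2*n/(6 + n) (D(n) = (2*n)/(6 + n) = 2*n/(6 + n))
D(t)*35 = (2*15/(6 + 15))*35 = (2*15/21)*35 = (2*15*(1/21))*35 = (10/7)*35 = 50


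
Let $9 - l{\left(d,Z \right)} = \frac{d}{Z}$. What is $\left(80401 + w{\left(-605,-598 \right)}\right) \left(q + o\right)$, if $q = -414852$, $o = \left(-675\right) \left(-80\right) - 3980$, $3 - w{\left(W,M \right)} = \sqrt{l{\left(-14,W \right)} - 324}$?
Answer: $-29333952128 + \frac{364832 i \sqrt{952945}}{55} \approx -2.9334 \cdot 10^{10} + 6.4754 \cdot 10^{6} i$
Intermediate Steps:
$l{\left(d,Z \right)} = 9 - \frac{d}{Z}$
$w{\left(W,M \right)} = 3 - \sqrt{-315 + \frac{14}{W}}$ ($w{\left(W,M \right)} = 3 - \sqrt{\left(9 - - \frac{14}{W}\right) - 324} = 3 - \sqrt{\left(9 + \frac{14}{W}\right) - 324} = 3 - \sqrt{-315 + \frac{14}{W}}$)
$o = 50020$ ($o = 54000 - 3980 = 50020$)
$\left(80401 + w{\left(-605,-598 \right)}\right) \left(q + o\right) = \left(80401 + \left(3 - \sqrt{-315 + \frac{14}{-605}}\right)\right) \left(-414852 + 50020\right) = \left(80401 + \left(3 - \sqrt{-315 + 14 \left(- \frac{1}{605}\right)}\right)\right) \left(-364832\right) = \left(80401 + \left(3 - \sqrt{-315 - \frac{14}{605}}\right)\right) \left(-364832\right) = \left(80401 + \left(3 - \sqrt{- \frac{190589}{605}}\right)\right) \left(-364832\right) = \left(80401 + \left(3 - \frac{i \sqrt{952945}}{55}\right)\right) \left(-364832\right) = \left(80404 - \frac{i \sqrt{952945}}{55}\right) \left(-364832\right) = -29333952128 + \frac{364832 i \sqrt{952945}}{55}$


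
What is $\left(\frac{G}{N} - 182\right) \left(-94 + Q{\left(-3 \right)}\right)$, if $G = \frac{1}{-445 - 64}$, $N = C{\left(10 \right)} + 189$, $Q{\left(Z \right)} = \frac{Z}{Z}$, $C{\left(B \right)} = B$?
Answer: $\frac{1714451559}{101291} \approx 16926.0$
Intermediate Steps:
$Q{\left(Z \right)} = 1$
$N = 199$ ($N = 10 + 189 = 199$)
$G = - \frac{1}{509}$ ($G = \frac{1}{-509} = - \frac{1}{509} \approx -0.0019646$)
$\left(\frac{G}{N} - 182\right) \left(-94 + Q{\left(-3 \right)}\right) = \left(- \frac{1}{509 \cdot 199} - 182\right) \left(-94 + 1\right) = \left(\left(- \frac{1}{509}\right) \frac{1}{199} - 182\right) \left(-93\right) = \left(- \frac{1}{101291} - 182\right) \left(-93\right) = \left(- \frac{18434963}{101291}\right) \left(-93\right) = \frac{1714451559}{101291}$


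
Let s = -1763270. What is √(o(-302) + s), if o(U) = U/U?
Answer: I*√1763269 ≈ 1327.9*I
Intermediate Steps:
o(U) = 1
√(o(-302) + s) = √(1 - 1763270) = √(-1763269) = I*√1763269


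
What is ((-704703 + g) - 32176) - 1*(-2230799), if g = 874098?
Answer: 2368018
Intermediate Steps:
((-704703 + g) - 32176) - 1*(-2230799) = ((-704703 + 874098) - 32176) - 1*(-2230799) = (169395 - 32176) + 2230799 = 137219 + 2230799 = 2368018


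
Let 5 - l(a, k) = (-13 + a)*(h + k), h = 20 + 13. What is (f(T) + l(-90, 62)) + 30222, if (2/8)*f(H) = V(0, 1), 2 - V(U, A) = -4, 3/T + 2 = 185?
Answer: 40036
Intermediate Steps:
T = 1/61 (T = 3/(-2 + 185) = 3/183 = 3*(1/183) = 1/61 ≈ 0.016393)
h = 33
V(U, A) = 6 (V(U, A) = 2 - 1*(-4) = 2 + 4 = 6)
l(a, k) = 5 - (-13 + a)*(33 + k)
f(H) = 24 (f(H) = 4*6 = 24)
(f(T) + l(-90, 62)) + 30222 = (24 + (434 - 33*(-90) + 13*62 - 1*(-90)*62)) + 30222 = (24 + (434 + 2970 + 806 + 5580)) + 30222 = (24 + 9790) + 30222 = 9814 + 30222 = 40036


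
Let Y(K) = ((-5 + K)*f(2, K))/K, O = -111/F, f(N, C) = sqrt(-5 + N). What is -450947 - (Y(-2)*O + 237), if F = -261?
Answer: -451184 - 259*I*sqrt(3)/174 ≈ -4.5118e+5 - 2.5782*I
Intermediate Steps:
O = 37/87 (O = -111/(-261) = -111*(-1/261) = 37/87 ≈ 0.42529)
Y(K) = I*sqrt(3)*(-5 + K)/K (Y(K) = ((-5 + K)*sqrt(-5 + 2))/K = ((-5 + K)*sqrt(-3))/K = ((-5 + K)*(I*sqrt(3)))/K = (I*sqrt(3)*(-5 + K))/K = I*sqrt(3)*(-5 + K)/K)
-450947 - (Y(-2)*O + 237) = -450947 - ((I*sqrt(3)*(-5 - 2)/(-2))*(37/87) + 237) = -450947 - ((I*sqrt(3)*(-1/2)*(-7))*(37/87) + 237) = -450947 - ((7*I*sqrt(3)/2)*(37/87) + 237) = -450947 - (259*I*sqrt(3)/174 + 237) = -450947 - (237 + 259*I*sqrt(3)/174) = -450947 + (-237 - 259*I*sqrt(3)/174) = -451184 - 259*I*sqrt(3)/174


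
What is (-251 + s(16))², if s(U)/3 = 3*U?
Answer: 11449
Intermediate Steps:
s(U) = 9*U (s(U) = 3*(3*U) = 9*U)
(-251 + s(16))² = (-251 + 9*16)² = (-251 + 144)² = (-107)² = 11449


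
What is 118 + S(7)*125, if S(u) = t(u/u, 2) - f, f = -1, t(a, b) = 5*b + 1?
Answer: 1618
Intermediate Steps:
t(a, b) = 1 + 5*b
S(u) = 12 (S(u) = (1 + 5*2) - 1*(-1) = (1 + 10) + 1 = 11 + 1 = 12)
118 + S(7)*125 = 118 + 12*125 = 118 + 1500 = 1618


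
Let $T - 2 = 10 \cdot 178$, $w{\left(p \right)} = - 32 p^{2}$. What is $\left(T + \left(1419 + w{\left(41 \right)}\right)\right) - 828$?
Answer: $-51419$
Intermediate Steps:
$T = 1782$ ($T = 2 + 10 \cdot 178 = 2 + 1780 = 1782$)
$\left(T + \left(1419 + w{\left(41 \right)}\right)\right) - 828 = \left(1782 + \left(1419 - 32 \cdot 41^{2}\right)\right) - 828 = \left(1782 + \left(1419 - 53792\right)\right) - 828 = \left(1782 - 52373\right) - 828 = -50591 - 828 = -51419$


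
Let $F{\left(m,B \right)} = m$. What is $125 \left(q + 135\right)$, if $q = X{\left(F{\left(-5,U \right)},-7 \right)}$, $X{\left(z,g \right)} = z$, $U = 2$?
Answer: $16250$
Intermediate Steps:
$q = -5$
$125 \left(q + 135\right) = 125 \left(-5 + 135\right) = 125 \cdot 130 = 16250$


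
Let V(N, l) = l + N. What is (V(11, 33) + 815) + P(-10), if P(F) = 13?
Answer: 872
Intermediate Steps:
V(N, l) = N + l
(V(11, 33) + 815) + P(-10) = ((11 + 33) + 815) + 13 = (44 + 815) + 13 = 859 + 13 = 872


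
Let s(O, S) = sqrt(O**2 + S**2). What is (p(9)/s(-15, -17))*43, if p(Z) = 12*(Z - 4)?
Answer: 1290*sqrt(514)/257 ≈ 113.80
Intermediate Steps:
p(Z) = -48 + 12*Z (p(Z) = 12*(-4 + Z) = -48 + 12*Z)
(p(9)/s(-15, -17))*43 = ((-48 + 12*9)/(sqrt((-15)**2 + (-17)**2)))*43 = ((-48 + 108)/(sqrt(225 + 289)))*43 = (60/(sqrt(514)))*43 = (60*(sqrt(514)/514))*43 = (30*sqrt(514)/257)*43 = 1290*sqrt(514)/257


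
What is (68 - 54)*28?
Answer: 392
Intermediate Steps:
(68 - 54)*28 = 14*28 = 392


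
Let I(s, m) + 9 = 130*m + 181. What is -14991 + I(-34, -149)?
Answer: -34189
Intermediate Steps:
I(s, m) = 172 + 130*m (I(s, m) = -9 + (130*m + 181) = -9 + (181 + 130*m) = 172 + 130*m)
-14991 + I(-34, -149) = -14991 + (172 + 130*(-149)) = -14991 + (172 - 19370) = -14991 - 19198 = -34189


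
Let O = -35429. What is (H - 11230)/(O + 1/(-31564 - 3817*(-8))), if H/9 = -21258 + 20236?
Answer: 20999984/36421013 ≈ 0.57659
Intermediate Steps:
H = -9198 (H = 9*(-21258 + 20236) = 9*(-1022) = -9198)
(H - 11230)/(O + 1/(-31564 - 3817*(-8))) = (-9198 - 11230)/(-35429 + 1/(-31564 - 3817*(-8))) = -20428/(-35429 + 1/(-31564 + 30536)) = -20428/(-35429 + 1/(-1028)) = -20428/(-35429 - 1/1028) = -20428/(-36421013/1028) = -20428*(-1028/36421013) = 20999984/36421013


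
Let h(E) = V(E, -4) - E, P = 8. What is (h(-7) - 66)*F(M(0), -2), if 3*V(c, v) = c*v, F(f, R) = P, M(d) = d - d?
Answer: -1192/3 ≈ -397.33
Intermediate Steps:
M(d) = 0
F(f, R) = 8
V(c, v) = c*v/3 (V(c, v) = (c*v)/3 = c*v/3)
h(E) = -7*E/3 (h(E) = (⅓)*E*(-4) - E = -4*E/3 - E = -7*E/3)
(h(-7) - 66)*F(M(0), -2) = (-7/3*(-7) - 66)*8 = (49/3 - 66)*8 = -149/3*8 = -1192/3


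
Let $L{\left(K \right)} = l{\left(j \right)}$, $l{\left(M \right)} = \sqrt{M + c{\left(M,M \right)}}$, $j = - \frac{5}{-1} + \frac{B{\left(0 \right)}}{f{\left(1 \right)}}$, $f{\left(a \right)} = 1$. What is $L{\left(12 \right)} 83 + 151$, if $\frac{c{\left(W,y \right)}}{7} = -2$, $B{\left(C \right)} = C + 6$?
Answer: $151 + 83 i \sqrt{3} \approx 151.0 + 143.76 i$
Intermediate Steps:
$B{\left(C \right)} = 6 + C$
$c{\left(W,y \right)} = -14$ ($c{\left(W,y \right)} = 7 \left(-2\right) = -14$)
$j = 11$ ($j = - \frac{5}{-1} + \frac{6 + 0}{1} = \left(-5\right) \left(-1\right) + 6 \cdot 1 = 5 + 6 = 11$)
$l{\left(M \right)} = \sqrt{-14 + M}$ ($l{\left(M \right)} = \sqrt{M - 14} = \sqrt{-14 + M}$)
$L{\left(K \right)} = i \sqrt{3}$ ($L{\left(K \right)} = \sqrt{-14 + 11} = \sqrt{-3} = i \sqrt{3}$)
$L{\left(12 \right)} 83 + 151 = i \sqrt{3} \cdot 83 + 151 = 83 i \sqrt{3} + 151 = 151 + 83 i \sqrt{3}$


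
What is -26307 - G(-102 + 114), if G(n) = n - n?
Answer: -26307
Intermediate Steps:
G(n) = 0
-26307 - G(-102 + 114) = -26307 - 1*0 = -26307 + 0 = -26307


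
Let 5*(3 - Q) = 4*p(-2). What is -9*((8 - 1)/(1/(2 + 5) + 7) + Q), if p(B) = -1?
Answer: -2151/50 ≈ -43.020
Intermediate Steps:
Q = 19/5 (Q = 3 - 4*(-1)/5 = 3 - 1/5*(-4) = 3 + 4/5 = 19/5 ≈ 3.8000)
-9*((8 - 1)/(1/(2 + 5) + 7) + Q) = -9*((8 - 1)/(1/(2 + 5) + 7) + 19/5) = -9*(7/(1/7 + 7) + 19/5) = -9*(7/(50/7) + 19/5) = -9*(7*(7/50) + 19/5) = -9*(49/50 + 19/5) = -9*239/50 = -2151/50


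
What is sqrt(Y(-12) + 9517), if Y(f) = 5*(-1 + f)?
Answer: 2*sqrt(2363) ≈ 97.221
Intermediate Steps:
Y(f) = -5 + 5*f
sqrt(Y(-12) + 9517) = sqrt((-5 + 5*(-12)) + 9517) = sqrt((-5 - 60) + 9517) = sqrt(-65 + 9517) = sqrt(9452) = 2*sqrt(2363)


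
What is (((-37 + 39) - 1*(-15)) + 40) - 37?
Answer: 20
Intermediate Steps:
(((-37 + 39) - 1*(-15)) + 40) - 37 = ((2 + 15) + 40) - 37 = (17 + 40) - 37 = 57 - 37 = 20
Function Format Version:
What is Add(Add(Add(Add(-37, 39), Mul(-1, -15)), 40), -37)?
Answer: 20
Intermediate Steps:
Add(Add(Add(Add(-37, 39), Mul(-1, -15)), 40), -37) = Add(Add(Add(2, 15), 40), -37) = Add(Add(17, 40), -37) = Add(57, -37) = 20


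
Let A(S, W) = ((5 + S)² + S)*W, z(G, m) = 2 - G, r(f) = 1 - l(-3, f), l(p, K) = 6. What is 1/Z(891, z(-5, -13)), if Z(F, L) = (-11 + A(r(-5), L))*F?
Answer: -1/40986 ≈ -2.4399e-5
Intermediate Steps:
r(f) = -5 (r(f) = 1 - 1*6 = 1 - 6 = -5)
A(S, W) = W*(S + (5 + S)²) (A(S, W) = (S + (5 + S)²)*W = W*(S + (5 + S)²))
Z(F, L) = F*(-11 - 5*L) (Z(F, L) = (-11 + L*(-5 + (5 - 5)²))*F = (-11 + L*(-5 + 0²))*F = (-11 + L*(-5 + 0))*F = (-11 + L*(-5))*F = (-11 - 5*L)*F = F*(-11 - 5*L))
1/Z(891, z(-5, -13)) = 1/(-1*891*(11 + 5*(2 - 1*(-5)))) = 1/(-1*891*(11 + 5*(2 + 5))) = 1/(-1*891*(11 + 5*7)) = 1/(-1*891*(11 + 35)) = 1/(-1*891*46) = 1/(-40986) = -1/40986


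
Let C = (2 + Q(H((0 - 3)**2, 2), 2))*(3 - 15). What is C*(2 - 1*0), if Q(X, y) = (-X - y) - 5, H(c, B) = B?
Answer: 168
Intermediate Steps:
Q(X, y) = -5 - X - y
C = 84 (C = (2 + (-5 - 1*2 - 1*2))*(3 - 15) = (2 + (-5 - 2 - 2))*(-12) = (2 - 9)*(-12) = -7*(-12) = 84)
C*(2 - 1*0) = 84*(2 - 1*0) = 84*(2 + 0) = 84*2 = 168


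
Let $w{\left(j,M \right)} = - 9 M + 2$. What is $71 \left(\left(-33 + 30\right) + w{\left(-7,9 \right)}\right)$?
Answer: $-5822$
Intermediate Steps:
$w{\left(j,M \right)} = 2 - 9 M$
$71 \left(\left(-33 + 30\right) + w{\left(-7,9 \right)}\right) = 71 \left(\left(-33 + 30\right) + \left(2 - 81\right)\right) = 71 \left(-3 + \left(2 - 81\right)\right) = 71 \left(-3 - 79\right) = 71 \left(-82\right) = -5822$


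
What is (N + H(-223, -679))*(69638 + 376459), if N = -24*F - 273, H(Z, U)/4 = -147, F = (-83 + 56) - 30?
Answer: 226171179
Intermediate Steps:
F = -57 (F = -27 - 30 = -57)
H(Z, U) = -588 (H(Z, U) = 4*(-147) = -588)
N = 1095 (N = -24*(-57) - 273 = 1368 - 273 = 1095)
(N + H(-223, -679))*(69638 + 376459) = (1095 - 588)*(69638 + 376459) = 507*446097 = 226171179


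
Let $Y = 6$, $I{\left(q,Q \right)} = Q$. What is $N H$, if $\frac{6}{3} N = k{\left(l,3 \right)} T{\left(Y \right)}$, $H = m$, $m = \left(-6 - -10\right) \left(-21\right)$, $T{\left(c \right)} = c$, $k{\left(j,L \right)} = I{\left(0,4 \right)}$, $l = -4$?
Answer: $-1008$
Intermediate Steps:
$k{\left(j,L \right)} = 4$
$m = -84$ ($m = \left(-6 + 10\right) \left(-21\right) = 4 \left(-21\right) = -84$)
$H = -84$
$N = 12$ ($N = \frac{4 \cdot 6}{2} = \frac{1}{2} \cdot 24 = 12$)
$N H = 12 \left(-84\right) = -1008$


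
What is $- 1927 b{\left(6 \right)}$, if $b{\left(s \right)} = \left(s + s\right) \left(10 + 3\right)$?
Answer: $-300612$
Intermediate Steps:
$b{\left(s \right)} = 26 s$ ($b{\left(s \right)} = 2 s 13 = 26 s$)
$- 1927 b{\left(6 \right)} = - 1927 \cdot 26 \cdot 6 = \left(-1927\right) 156 = -300612$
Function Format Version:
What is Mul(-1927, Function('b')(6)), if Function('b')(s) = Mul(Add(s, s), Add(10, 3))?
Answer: -300612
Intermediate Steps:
Function('b')(s) = Mul(26, s) (Function('b')(s) = Mul(Mul(2, s), 13) = Mul(26, s))
Mul(-1927, Function('b')(6)) = Mul(-1927, Mul(26, 6)) = Mul(-1927, 156) = -300612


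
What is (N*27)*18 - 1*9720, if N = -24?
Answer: -21384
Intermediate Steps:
(N*27)*18 - 1*9720 = -24*27*18 - 1*9720 = -648*18 - 9720 = -11664 - 9720 = -21384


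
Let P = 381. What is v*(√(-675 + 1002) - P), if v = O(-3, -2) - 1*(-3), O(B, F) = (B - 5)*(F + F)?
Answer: -13335 + 35*√327 ≈ -12702.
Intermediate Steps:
O(B, F) = 2*F*(-5 + B) (O(B, F) = (-5 + B)*(2*F) = 2*F*(-5 + B))
v = 35 (v = 2*(-2)*(-5 - 3) - 1*(-3) = 2*(-2)*(-8) + 3 = 32 + 3 = 35)
v*(√(-675 + 1002) - P) = 35*(√(-675 + 1002) - 1*381) = 35*(√327 - 381) = 35*(-381 + √327) = -13335 + 35*√327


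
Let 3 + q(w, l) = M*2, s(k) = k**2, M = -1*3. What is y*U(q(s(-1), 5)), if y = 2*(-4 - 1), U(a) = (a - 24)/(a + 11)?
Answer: 165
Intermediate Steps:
M = -3
q(w, l) = -9 (q(w, l) = -3 - 3*2 = -3 - 6 = -9)
U(a) = (-24 + a)/(11 + a)
y = -10 (y = 2*(-5) = -10)
y*U(q(s(-1), 5)) = -10*(-24 - 9)/(11 - 9) = -10*(-33)/2 = -5*(-33) = -10*(-33/2) = 165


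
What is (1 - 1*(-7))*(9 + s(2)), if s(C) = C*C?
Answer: 104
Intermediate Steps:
s(C) = C²
(1 - 1*(-7))*(9 + s(2)) = (1 - 1*(-7))*(9 + 2²) = (1 + 7)*(9 + 4) = 8*13 = 104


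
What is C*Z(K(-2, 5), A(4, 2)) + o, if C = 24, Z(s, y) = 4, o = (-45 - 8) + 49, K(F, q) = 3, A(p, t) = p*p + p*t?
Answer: 92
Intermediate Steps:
A(p, t) = p² + p*t
o = -4 (o = -53 + 49 = -4)
C*Z(K(-2, 5), A(4, 2)) + o = 24*4 - 4 = 96 - 4 = 92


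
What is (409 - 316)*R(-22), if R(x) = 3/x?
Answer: -279/22 ≈ -12.682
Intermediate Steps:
(409 - 316)*R(-22) = (409 - 316)*(3/(-22)) = 93*(3*(-1/22)) = 93*(-3/22) = -279/22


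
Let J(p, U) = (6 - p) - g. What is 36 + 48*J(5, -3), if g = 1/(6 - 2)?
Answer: 72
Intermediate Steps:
g = 1/4 ≈ 0.25000
J(p, U) = 23/4 - p (J(p, U) = (6 - p) - 1*1/4 = (6 - p) - 1/4 = 23/4 - p)
36 + 48*J(5, -3) = 36 + 48*(23/4 - 1*5) = 36 + 48*(23/4 - 5) = 36 + 48*(3/4) = 36 + 36 = 72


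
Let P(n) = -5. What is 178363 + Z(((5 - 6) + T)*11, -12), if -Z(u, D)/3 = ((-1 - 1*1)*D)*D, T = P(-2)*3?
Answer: 179227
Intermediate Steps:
T = -15 (T = -5*3 = -15)
Z(u, D) = 6*D² (Z(u, D) = -3*(-1 - 1*1)*D*D = -3*(-1 - 1)*D*D = -3*(-2*D)*D = -(-6)*D² = 6*D²)
178363 + Z(((5 - 6) + T)*11, -12) = 178363 + 6*(-12)² = 178363 + 6*144 = 178363 + 864 = 179227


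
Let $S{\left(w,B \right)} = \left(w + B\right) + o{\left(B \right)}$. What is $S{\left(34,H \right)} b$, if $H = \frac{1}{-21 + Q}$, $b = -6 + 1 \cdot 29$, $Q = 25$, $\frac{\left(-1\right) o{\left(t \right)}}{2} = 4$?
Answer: $\frac{2415}{4} \approx 603.75$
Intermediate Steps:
$o{\left(t \right)} = -8$ ($o{\left(t \right)} = \left(-2\right) 4 = -8$)
$b = 23$ ($b = -6 + 29 = 23$)
$H = \frac{1}{4}$ ($H = \frac{1}{-21 + 25} = \frac{1}{4} \approx 0.25$)
$S{\left(w,B \right)} = -8 + B + w$ ($S{\left(w,B \right)} = \left(w + B\right) - 8 = \left(B + w\right) - 8 = -8 + B + w$)
$S{\left(34,H \right)} b = \left(-8 + \frac{1}{4} + 34\right) 23 = \frac{105}{4} \cdot 23 = \frac{2415}{4}$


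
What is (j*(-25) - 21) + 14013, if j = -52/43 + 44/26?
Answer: 7814778/559 ≈ 13980.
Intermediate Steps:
j = 270/559 (j = -52*1/43 + 44*(1/26) = -52/43 + 22/13 = 270/559 ≈ 0.48301)
(j*(-25) - 21) + 14013 = ((270/559)*(-25) - 21) + 14013 = (-6750/559 - 21) + 14013 = -18489/559 + 14013 = 7814778/559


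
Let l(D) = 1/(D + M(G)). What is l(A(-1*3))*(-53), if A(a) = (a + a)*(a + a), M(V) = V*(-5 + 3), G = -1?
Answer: -53/38 ≈ -1.3947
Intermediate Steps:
M(V) = -2*V (M(V) = V*(-2) = -2*V)
A(a) = 4*a² (A(a) = (2*a)*(2*a) = 4*a²)
l(D) = 1/(2 + D) (l(D) = 1/(D - 2*(-1)) = 1/(D + 2) = 1/(2 + D))
l(A(-1*3))*(-53) = -53/(2 + 4*(-1*3)²) = -53/(2 + 4*(-3)²) = -53/(2 + 4*9) = -53/(2 + 36) = -53/38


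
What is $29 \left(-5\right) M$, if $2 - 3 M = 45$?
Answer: $\frac{6235}{3} \approx 2078.3$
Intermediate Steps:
$M = - \frac{43}{3}$ ($M = \frac{2}{3} - 15 = - \frac{43}{3} \approx -14.333$)
$29 \left(-5\right) M = 29 \left(-5\right) \left(- \frac{43}{3}\right) = \left(-145\right) \left(- \frac{43}{3}\right) = \frac{6235}{3}$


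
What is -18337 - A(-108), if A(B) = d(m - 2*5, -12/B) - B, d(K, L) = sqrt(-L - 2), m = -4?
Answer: -18445 - I*sqrt(19)/3 ≈ -18445.0 - 1.453*I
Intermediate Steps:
d(K, L) = sqrt(-2 - L)
A(B) = sqrt(-2 + 12/B) - B (A(B) = sqrt(-2 - (-12)/B) - B = sqrt(-2 + 12/B) - B)
-18337 - A(-108) = -18337 - (sqrt(-2 + 12/(-108)) - 1*(-108)) = -18337 - (sqrt(-2 + 12*(-1/108)) + 108) = -18337 - (sqrt(-2 - 1/9) + 108) = -18337 - (sqrt(-19/9) + 108) = -18337 - (I*sqrt(19)/3 + 108) = -18337 - (108 + I*sqrt(19)/3) = -18337 + (-108 - I*sqrt(19)/3) = -18445 - I*sqrt(19)/3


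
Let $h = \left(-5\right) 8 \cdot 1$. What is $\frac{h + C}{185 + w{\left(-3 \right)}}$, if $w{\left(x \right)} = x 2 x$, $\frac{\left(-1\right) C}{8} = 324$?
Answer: $- \frac{376}{29} \approx -12.966$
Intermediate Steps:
$C = -2592$ ($C = \left(-8\right) 324 = -2592$)
$h = -40$ ($h = \left(-40\right) 1 = -40$)
$w{\left(x \right)} = 2 x^{2}$ ($w{\left(x \right)} = 2 x x = 2 x^{2}$)
$\frac{h + C}{185 + w{\left(-3 \right)}} = \frac{-40 - 2592}{185 + 2 \left(-3\right)^{2}} = - \frac{2632}{185 + 2 \cdot 9} = - \frac{2632}{185 + 18} = - \frac{2632}{203} = \left(-2632\right) \frac{1}{203} = - \frac{376}{29}$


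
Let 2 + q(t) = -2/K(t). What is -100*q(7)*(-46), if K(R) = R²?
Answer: -460000/49 ≈ -9387.8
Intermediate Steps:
q(t) = -2 - 2/t²
-100*q(7)*(-46) = -100*(-2 - 2/7²)*(-46) = -100*(-2 - 2*1/49)*(-46) = -100*(-2 - 2/49)*(-46) = -100*(-100/49)*(-46) = (10000/49)*(-46) = -460000/49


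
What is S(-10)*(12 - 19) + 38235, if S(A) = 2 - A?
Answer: 38151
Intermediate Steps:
S(-10)*(12 - 19) + 38235 = (2 - 1*(-10))*(12 - 19) + 38235 = (2 + 10)*(-7) + 38235 = 12*(-7) + 38235 = -84 + 38235 = 38151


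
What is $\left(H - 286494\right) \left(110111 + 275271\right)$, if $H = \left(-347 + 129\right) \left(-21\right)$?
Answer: $-108645351912$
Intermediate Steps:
$H = 4578$ ($H = \left(-218\right) \left(-21\right) = 4578$)
$\left(H - 286494\right) \left(110111 + 275271\right) = \left(4578 - 286494\right) \left(110111 + 275271\right) = \left(-281916\right) 385382 = -108645351912$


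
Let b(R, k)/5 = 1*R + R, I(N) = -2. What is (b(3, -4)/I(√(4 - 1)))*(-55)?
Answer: 825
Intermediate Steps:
b(R, k) = 10*R (b(R, k) = 5*(1*R + R) = 5*(R + R) = 5*(2*R) = 10*R)
(b(3, -4)/I(√(4 - 1)))*(-55) = ((10*3)/(-2))*(-55) = (30*(-½))*(-55) = -15*(-55) = 825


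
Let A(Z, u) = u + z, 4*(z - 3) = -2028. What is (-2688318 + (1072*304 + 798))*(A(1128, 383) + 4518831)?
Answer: -10671530134720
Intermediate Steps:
z = -504 (z = 3 + (¼)*(-2028) = 3 - 507 = -504)
A(Z, u) = -504 + u (A(Z, u) = u - 504 = -504 + u)
(-2688318 + (1072*304 + 798))*(A(1128, 383) + 4518831) = (-2688318 + (1072*304 + 798))*((-504 + 383) + 4518831) = (-2688318 + (325888 + 798))*(-121 + 4518831) = (-2688318 + 326686)*4518710 = -2361632*4518710 = -10671530134720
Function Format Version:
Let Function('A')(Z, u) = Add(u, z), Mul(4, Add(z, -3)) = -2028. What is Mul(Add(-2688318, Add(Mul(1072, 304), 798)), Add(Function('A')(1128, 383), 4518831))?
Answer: -10671530134720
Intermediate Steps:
z = -504 (z = Add(3, Mul(Rational(1, 4), -2028)) = Add(3, -507) = -504)
Function('A')(Z, u) = Add(-504, u) (Function('A')(Z, u) = Add(u, -504) = Add(-504, u))
Mul(Add(-2688318, Add(Mul(1072, 304), 798)), Add(Function('A')(1128, 383), 4518831)) = Mul(Add(-2688318, Add(Mul(1072, 304), 798)), Add(Add(-504, 383), 4518831)) = Mul(Add(-2688318, Add(325888, 798)), Add(-121, 4518831)) = Mul(Add(-2688318, 326686), 4518710) = Mul(-2361632, 4518710) = -10671530134720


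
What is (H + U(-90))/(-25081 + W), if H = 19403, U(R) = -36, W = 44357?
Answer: 19367/19276 ≈ 1.0047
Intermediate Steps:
(H + U(-90))/(-25081 + W) = (19403 - 36)/(-25081 + 44357) = 19367/19276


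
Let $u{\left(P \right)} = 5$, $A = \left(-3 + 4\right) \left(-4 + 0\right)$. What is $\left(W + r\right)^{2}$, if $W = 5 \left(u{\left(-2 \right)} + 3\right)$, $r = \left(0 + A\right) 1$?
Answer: $1296$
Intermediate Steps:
$A = -4$ ($A = 1 \left(-4\right) = -4$)
$r = -4$ ($r = \left(0 - 4\right) 1 = \left(-4\right) 1 = -4$)
$W = 40$ ($W = 5 \left(5 + 3\right) = 5 \cdot 8 = 40$)
$\left(W + r\right)^{2} = \left(40 - 4\right)^{2} = 36^{2} = 1296$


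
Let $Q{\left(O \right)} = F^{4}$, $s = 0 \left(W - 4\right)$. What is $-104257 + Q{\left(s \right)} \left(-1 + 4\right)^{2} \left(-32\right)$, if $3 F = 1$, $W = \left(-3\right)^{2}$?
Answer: $- \frac{938345}{9} \approx -1.0426 \cdot 10^{5}$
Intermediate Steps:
$W = 9$
$F = \frac{1}{3}$ ($F = \frac{1}{3} \cdot 1 = \frac{1}{3} \approx 0.33333$)
$s = 0$ ($s = 0 \left(9 - 4\right) = 0 \cdot 5 = 0$)
$Q{\left(O \right)} = \frac{1}{81}$ ($Q{\left(O \right)} = \left(\frac{1}{3}\right)^{4} = \frac{1}{81}$)
$-104257 + Q{\left(s \right)} \left(-1 + 4\right)^{2} \left(-32\right) = -104257 + \frac{\left(-1 + 4\right)^{2}}{81} \left(-32\right) = -104257 + \frac{3^{2}}{81} \left(-32\right) = -104257 + \frac{1}{81} \cdot 9 \left(-32\right) = -104257 + \frac{1}{9} \left(-32\right) = -104257 - \frac{32}{9} = - \frac{938345}{9}$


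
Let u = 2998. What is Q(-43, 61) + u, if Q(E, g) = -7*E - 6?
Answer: 3293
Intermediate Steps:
Q(E, g) = -6 - 7*E
Q(-43, 61) + u = (-6 - 7*(-43)) + 2998 = (-6 + 301) + 2998 = 295 + 2998 = 3293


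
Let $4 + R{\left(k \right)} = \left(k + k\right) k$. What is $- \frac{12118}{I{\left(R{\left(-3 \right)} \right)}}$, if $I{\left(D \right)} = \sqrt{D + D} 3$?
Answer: $- \frac{6059 \sqrt{7}}{21} \approx -763.36$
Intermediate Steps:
$R{\left(k \right)} = -4 + 2 k^{2}$ ($R{\left(k \right)} = -4 + \left(k + k\right) k = -4 + 2 k k = -4 + 2 k^{2}$)
$I{\left(D \right)} = 3 \sqrt{2} \sqrt{D}$ ($I{\left(D \right)} = \sqrt{2 D} 3 = \sqrt{2} \sqrt{D} 3 = 3 \sqrt{2} \sqrt{D}$)
$- \frac{12118}{I{\left(R{\left(-3 \right)} \right)}} = - \frac{12118}{3 \sqrt{2} \sqrt{-4 + 2 \left(-3\right)^{2}}} = - \frac{12118}{3 \sqrt{2} \sqrt{-4 + 2 \cdot 9}} = - \frac{12118}{3 \sqrt{2} \sqrt{-4 + 18}} = - \frac{12118}{3 \sqrt{2} \sqrt{14}} = - \frac{12118}{6 \sqrt{7}} = - 12118 \frac{\sqrt{7}}{42} = - \frac{6059 \sqrt{7}}{21}$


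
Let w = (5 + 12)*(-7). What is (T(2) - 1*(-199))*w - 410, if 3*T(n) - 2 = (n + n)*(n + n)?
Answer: -24805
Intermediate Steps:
T(n) = ⅔ + 4*n²/3 (T(n) = ⅔ + ((n + n)*(n + n))/3 = ⅔ + ((2*n)*(2*n))/3 = ⅔ + (4*n²)/3 = ⅔ + 4*n²/3)
w = -119 (w = 17*(-7) = -119)
(T(2) - 1*(-199))*w - 410 = ((⅔ + (4/3)*2²) - 1*(-199))*(-119) - 410 = ((⅔ + (4/3)*4) + 199)*(-119) - 410 = ((⅔ + 16/3) + 199)*(-119) - 410 = (6 + 199)*(-119) - 410 = 205*(-119) - 410 = -24395 - 410 = -24805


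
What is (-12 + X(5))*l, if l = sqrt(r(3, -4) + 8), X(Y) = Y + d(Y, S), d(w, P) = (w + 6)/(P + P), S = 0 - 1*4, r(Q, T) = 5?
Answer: -67*sqrt(13)/8 ≈ -30.197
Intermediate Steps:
S = -4 (S = 0 - 4 = -4)
d(w, P) = (6 + w)/(2*P) (d(w, P) = (6 + w)/((2*P)) = (6 + w)*(1/(2*P)) = (6 + w)/(2*P))
X(Y) = -3/4 + 7*Y/8 (X(Y) = Y + (1/2)*(6 + Y)/(-4) = Y + (1/2)*(-1/4)*(6 + Y) = Y + (-3/4 - Y/8) = -3/4 + 7*Y/8)
l = sqrt(13) (l = sqrt(5 + 8) = sqrt(13) ≈ 3.6056)
(-12 + X(5))*l = (-12 + (-3/4 + (7/8)*5))*sqrt(13) = (-12 + (-3/4 + 35/8))*sqrt(13) = (-12 + 29/8)*sqrt(13) = -67*sqrt(13)/8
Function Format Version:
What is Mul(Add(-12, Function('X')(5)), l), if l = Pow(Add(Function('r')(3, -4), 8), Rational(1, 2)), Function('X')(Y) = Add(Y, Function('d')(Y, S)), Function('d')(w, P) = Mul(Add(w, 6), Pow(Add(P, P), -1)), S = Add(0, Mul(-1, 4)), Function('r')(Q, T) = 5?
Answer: Mul(Rational(-67, 8), Pow(13, Rational(1, 2))) ≈ -30.197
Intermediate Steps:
S = -4 (S = Add(0, -4) = -4)
Function('d')(w, P) = Mul(Rational(1, 2), Pow(P, -1), Add(6, w)) (Function('d')(w, P) = Mul(Add(6, w), Pow(Mul(2, P), -1)) = Mul(Add(6, w), Mul(Rational(1, 2), Pow(P, -1))) = Mul(Rational(1, 2), Pow(P, -1), Add(6, w)))
Function('X')(Y) = Add(Rational(-3, 4), Mul(Rational(7, 8), Y)) (Function('X')(Y) = Add(Y, Mul(Rational(1, 2), Pow(-4, -1), Add(6, Y))) = Add(Y, Mul(Rational(1, 2), Rational(-1, 4), Add(6, Y))) = Add(Y, Add(Rational(-3, 4), Mul(Rational(-1, 8), Y))) = Add(Rational(-3, 4), Mul(Rational(7, 8), Y)))
l = Pow(13, Rational(1, 2)) (l = Pow(Add(5, 8), Rational(1, 2)) = Pow(13, Rational(1, 2)) ≈ 3.6056)
Mul(Add(-12, Function('X')(5)), l) = Mul(Add(-12, Add(Rational(-3, 4), Mul(Rational(7, 8), 5))), Pow(13, Rational(1, 2))) = Mul(Add(-12, Add(Rational(-3, 4), Rational(35, 8))), Pow(13, Rational(1, 2))) = Mul(Add(-12, Rational(29, 8)), Pow(13, Rational(1, 2))) = Mul(Rational(-67, 8), Pow(13, Rational(1, 2)))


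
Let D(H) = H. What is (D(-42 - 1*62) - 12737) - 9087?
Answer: -21928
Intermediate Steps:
(D(-42 - 1*62) - 12737) - 9087 = ((-42 - 1*62) - 12737) - 9087 = ((-42 - 62) - 12737) - 9087 = (-104 - 12737) - 9087 = -12841 - 9087 = -21928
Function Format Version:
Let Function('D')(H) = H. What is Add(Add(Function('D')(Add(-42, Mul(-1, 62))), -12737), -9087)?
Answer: -21928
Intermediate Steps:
Add(Add(Function('D')(Add(-42, Mul(-1, 62))), -12737), -9087) = Add(Add(Add(-42, Mul(-1, 62)), -12737), -9087) = Add(Add(Add(-42, -62), -12737), -9087) = Add(Add(-104, -12737), -9087) = Add(-12841, -9087) = -21928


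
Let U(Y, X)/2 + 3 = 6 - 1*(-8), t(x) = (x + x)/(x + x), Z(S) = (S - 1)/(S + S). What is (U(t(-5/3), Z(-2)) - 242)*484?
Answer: -106480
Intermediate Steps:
Z(S) = (-1 + S)/(2*S) (Z(S) = (-1 + S)/((2*S)) = (-1 + S)*(1/(2*S)) = (-1 + S)/(2*S))
t(x) = 1 (t(x) = (2*x)/((2*x)) = (2*x)*(1/(2*x)) = 1)
U(Y, X) = 22 (U(Y, X) = -6 + 2*(6 - 1*(-8)) = -6 + 2*(6 + 8) = -6 + 2*14 = -6 + 28 = 22)
(U(t(-5/3), Z(-2)) - 242)*484 = (22 - 242)*484 = -220*484 = -106480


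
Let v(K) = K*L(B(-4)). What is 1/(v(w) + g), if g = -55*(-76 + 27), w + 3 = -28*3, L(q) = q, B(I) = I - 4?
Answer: 1/3391 ≈ 0.00029490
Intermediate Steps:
B(I) = -4 + I
w = -87 (w = -3 - 28*3 = -3 - 84 = -87)
v(K) = -8*K (v(K) = K*(-4 - 4) = K*(-8) = -8*K)
g = 2695 (g = -55*(-49) = 2695)
1/(v(w) + g) = 1/(-8*(-87) + 2695) = 1/(696 + 2695) = 1/3391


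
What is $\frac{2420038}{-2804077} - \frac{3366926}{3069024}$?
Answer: $- \frac{8434137230107}{4302889805424} \approx -1.9601$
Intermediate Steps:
$\frac{2420038}{-2804077} - \frac{3366926}{3069024} = 2420038 \left(- \frac{1}{2804077}\right) - \frac{1683463}{1534512} = - \frac{2420038}{2804077} - \frac{1683463}{1534512} = - \frac{8434137230107}{4302889805424}$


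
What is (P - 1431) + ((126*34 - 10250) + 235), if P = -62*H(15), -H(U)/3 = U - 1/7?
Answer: -30790/7 ≈ -4398.6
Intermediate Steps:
H(U) = 3/7 - 3*U (H(U) = -3*(U - 1/7) = -3*(U - 1*⅐) = -3*(U - ⅐) = -3*(-⅐ + U) = 3/7 - 3*U)
P = 19344/7 (P = -62*(3/7 - 3*15) = -62*(3/7 - 45) = -62*(-312/7) = 19344/7 ≈ 2763.4)
(P - 1431) + ((126*34 - 10250) + 235) = (19344/7 - 1431) + ((126*34 - 10250) + 235) = 9327/7 + ((4284 - 10250) + 235) = 9327/7 + (-5966 + 235) = 9327/7 - 5731 = -30790/7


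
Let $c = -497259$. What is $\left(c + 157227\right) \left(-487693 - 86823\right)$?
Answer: $195353824512$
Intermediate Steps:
$\left(c + 157227\right) \left(-487693 - 86823\right) = \left(-497259 + 157227\right) \left(-487693 - 86823\right) = \left(-340032\right) \left(-574516\right) = 195353824512$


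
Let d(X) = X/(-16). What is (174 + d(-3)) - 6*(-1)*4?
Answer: 3171/16 ≈ 198.19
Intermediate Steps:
d(X) = -X/16 (d(X) = X*(-1/16) = -X/16)
(174 + d(-3)) - 6*(-1)*4 = (174 - 1/16*(-3)) - 6*(-1)*4 = (174 + 3/16) + 6*4 = 2787/16 + 24 = 3171/16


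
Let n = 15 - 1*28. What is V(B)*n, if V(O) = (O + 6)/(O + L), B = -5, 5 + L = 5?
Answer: 13/5 ≈ 2.6000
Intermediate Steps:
L = 0 (L = -5 + 5 = 0)
n = -13 (n = 15 - 28 = -13)
V(O) = (6 + O)/O (V(O) = (O + 6)/(O + 0) = (6 + O)/O)
V(B)*n = ((6 - 5)/(-5))*(-13) = -1/5*1*(-13) = -1/5*(-13) = 13/5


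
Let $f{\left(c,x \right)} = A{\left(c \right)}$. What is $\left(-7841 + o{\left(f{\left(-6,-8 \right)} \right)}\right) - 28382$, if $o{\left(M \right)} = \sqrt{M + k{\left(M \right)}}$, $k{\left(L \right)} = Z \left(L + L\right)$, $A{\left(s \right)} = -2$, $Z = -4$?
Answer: $-36223 + \sqrt{14} \approx -36219.0$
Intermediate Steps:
$k{\left(L \right)} = - 8 L$ ($k{\left(L \right)} = - 4 \left(L + L\right) = - 4 \cdot 2 L = - 8 L$)
$f{\left(c,x \right)} = -2$
$o{\left(M \right)} = \sqrt{7} \sqrt{- M}$ ($o{\left(M \right)} = \sqrt{M - 8 M} = \sqrt{- 7 M} = \sqrt{7} \sqrt{- M}$)
$\left(-7841 + o{\left(f{\left(-6,-8 \right)} \right)}\right) - 28382 = \left(-7841 + \sqrt{7} \sqrt{\left(-1\right) \left(-2\right)}\right) - 28382 = \left(-7841 + \sqrt{7} \sqrt{2}\right) - 28382 = \left(-7841 + \sqrt{14}\right) - 28382 = -36223 + \sqrt{14}$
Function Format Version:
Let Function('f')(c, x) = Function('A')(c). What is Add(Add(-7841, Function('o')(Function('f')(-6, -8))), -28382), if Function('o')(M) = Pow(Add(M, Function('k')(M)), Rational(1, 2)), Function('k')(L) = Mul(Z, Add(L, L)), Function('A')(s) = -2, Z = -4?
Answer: Add(-36223, Pow(14, Rational(1, 2))) ≈ -36219.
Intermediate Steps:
Function('k')(L) = Mul(-8, L) (Function('k')(L) = Mul(-4, Add(L, L)) = Mul(-4, Mul(2, L)) = Mul(-8, L))
Function('f')(c, x) = -2
Function('o')(M) = Mul(Pow(7, Rational(1, 2)), Pow(Mul(-1, M), Rational(1, 2))) (Function('o')(M) = Pow(Add(M, Mul(-8, M)), Rational(1, 2)) = Pow(Mul(-7, M), Rational(1, 2)) = Mul(Pow(7, Rational(1, 2)), Pow(Mul(-1, M), Rational(1, 2))))
Add(Add(-7841, Function('o')(Function('f')(-6, -8))), -28382) = Add(Add(-7841, Mul(Pow(7, Rational(1, 2)), Pow(Mul(-1, -2), Rational(1, 2)))), -28382) = Add(Add(-7841, Mul(Pow(7, Rational(1, 2)), Pow(2, Rational(1, 2)))), -28382) = Add(Add(-7841, Pow(14, Rational(1, 2))), -28382) = Add(-36223, Pow(14, Rational(1, 2)))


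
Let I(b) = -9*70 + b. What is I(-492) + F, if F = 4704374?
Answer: 4703252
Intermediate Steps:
I(b) = -630 + b
I(-492) + F = (-630 - 492) + 4704374 = -1122 + 4704374 = 4703252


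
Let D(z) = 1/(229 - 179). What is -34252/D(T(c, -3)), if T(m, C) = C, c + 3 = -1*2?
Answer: -1712600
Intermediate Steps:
c = -5 (c = -3 - 1*2 = -3 - 2 = -5)
D(z) = 1/50
-34252/D(T(c, -3)) = -34252/1/50 = -34252*50 = -1712600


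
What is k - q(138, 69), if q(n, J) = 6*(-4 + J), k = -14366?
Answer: -14756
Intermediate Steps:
q(n, J) = -24 + 6*J
k - q(138, 69) = -14366 - (-24 + 6*69) = -14366 - (-24 + 414) = -14366 - 1*390 = -14366 - 390 = -14756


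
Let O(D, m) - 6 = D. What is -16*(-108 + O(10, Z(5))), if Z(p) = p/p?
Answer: 1472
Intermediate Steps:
Z(p) = 1
O(D, m) = 6 + D
-16*(-108 + O(10, Z(5))) = -16*(-108 + (6 + 10)) = -16*(-108 + 16) = -16*(-92) = 1472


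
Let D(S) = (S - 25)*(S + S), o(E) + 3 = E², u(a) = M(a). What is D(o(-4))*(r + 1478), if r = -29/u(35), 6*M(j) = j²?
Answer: -564837312/1225 ≈ -4.6109e+5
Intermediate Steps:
M(j) = j²/6
u(a) = a²/6
o(E) = -3 + E²
D(S) = 2*S*(-25 + S) (D(S) = (-25 + S)*(2*S) = 2*S*(-25 + S))
r = -174/1225 (r = -29/((⅙)*35²) = -29/((⅙)*1225) = -29/1225/6 = -29*6/1225 = -174/1225 ≈ -0.14204)
D(o(-4))*(r + 1478) = (2*(-3 + (-4)²)*(-25 + (-3 + (-4)²)))*(-174/1225 + 1478) = (2*(-3 + 16)*(-25 + (-3 + 16)))*(1810376/1225) = (2*13*(-25 + 13))*(1810376/1225) = (2*13*(-12))*(1810376/1225) = -312*1810376/1225 = -564837312/1225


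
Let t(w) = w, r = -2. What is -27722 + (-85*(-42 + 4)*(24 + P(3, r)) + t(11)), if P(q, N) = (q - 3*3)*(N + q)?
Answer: 30429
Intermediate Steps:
P(q, N) = (-9 + q)*(N + q) (P(q, N) = (q - 9)*(N + q) = (-9 + q)*(N + q))
-27722 + (-85*(-42 + 4)*(24 + P(3, r)) + t(11)) = -27722 + (-85*(-42 + 4)*(24 + (3**2 - 9*(-2) - 9*3 - 2*3)) + 11) = -27722 + (-(-3230)*(24 + (9 + 18 - 27 - 6)) + 11) = -27722 + (-(-3230)*(24 - 6) + 11) = -27722 + (-(-3230)*18 + 11) = -27722 + (-85*(-684) + 11) = -27722 + (58140 + 11) = -27722 + 58151 = 30429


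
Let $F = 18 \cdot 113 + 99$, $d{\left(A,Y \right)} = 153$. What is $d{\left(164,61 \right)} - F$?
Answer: $-1980$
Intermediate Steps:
$F = 2133$ ($F = 2034 + 99 = 2133$)
$d{\left(164,61 \right)} - F = 153 - 2133 = -1980$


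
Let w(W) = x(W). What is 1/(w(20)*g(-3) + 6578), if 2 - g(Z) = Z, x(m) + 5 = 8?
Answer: 1/6593 ≈ 0.00015168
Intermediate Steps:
x(m) = 3 (x(m) = -5 + 8 = 3)
w(W) = 3
g(Z) = 2 - Z
1/(w(20)*g(-3) + 6578) = 1/(3*(2 - 1*(-3)) + 6578) = 1/(3*(2 + 3) + 6578) = 1/(3*5 + 6578) = 1/(15 + 6578) = 1/6593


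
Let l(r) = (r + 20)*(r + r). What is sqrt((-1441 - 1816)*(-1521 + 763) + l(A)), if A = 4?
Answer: sqrt(2468998) ≈ 1571.3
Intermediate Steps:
l(r) = 2*r*(20 + r) (l(r) = (20 + r)*(2*r) = 2*r*(20 + r))
sqrt((-1441 - 1816)*(-1521 + 763) + l(A)) = sqrt((-1441 - 1816)*(-1521 + 763) + 2*4*(20 + 4)) = sqrt(-3257*(-758) + 2*4*24) = sqrt(2468806 + 192) = sqrt(2468998)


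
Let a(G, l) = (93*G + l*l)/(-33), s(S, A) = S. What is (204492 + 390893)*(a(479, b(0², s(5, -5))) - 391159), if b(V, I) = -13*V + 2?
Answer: -7711901637230/33 ≈ -2.3369e+11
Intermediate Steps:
b(V, I) = 2 - 13*V
a(G, l) = -31*G/11 - l²/33 (a(G, l) = (93*G + l²)*(-1/33) = (l² + 93*G)*(-1/33) = -31*G/11 - l²/33)
(204492 + 390893)*(a(479, b(0², s(5, -5))) - 391159) = (204492 + 390893)*((-31/11*479 - (2 - 13*0²)²/33) - 391159) = 595385*((-14849/11 - (2 - 13*0)²/33) - 391159) = 595385*((-14849/11 - (2 + 0)²/33) - 391159) = 595385*((-14849/11 - 1/33*2²) - 391159) = 595385*((-14849/11 - 1/33*4) - 391159) = 595385*((-14849/11 - 4/33) - 391159) = 595385*(-44551/33 - 391159) = 595385*(-12952798/33) = -7711901637230/33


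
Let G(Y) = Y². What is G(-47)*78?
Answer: 172302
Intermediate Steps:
G(-47)*78 = (-47)²*78 = 2209*78 = 172302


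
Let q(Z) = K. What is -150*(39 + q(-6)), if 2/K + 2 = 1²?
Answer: -5550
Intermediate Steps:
K = -2 (K = 2/(-2 + 1²) = 2/(-2 + 1) = 2/(-1) = 2*(-1) = -2)
q(Z) = -2
-150*(39 + q(-6)) = -150*(39 - 2) = -150*37 = -5550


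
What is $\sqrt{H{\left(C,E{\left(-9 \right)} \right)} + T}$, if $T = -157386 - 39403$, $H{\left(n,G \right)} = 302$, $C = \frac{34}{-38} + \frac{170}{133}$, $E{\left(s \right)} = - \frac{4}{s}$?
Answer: $i \sqrt{196487} \approx 443.27 i$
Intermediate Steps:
$C = \frac{51}{133}$ ($C = 34 \left(- \frac{1}{38}\right) + 170 \cdot \frac{1}{133} = - \frac{17}{19} + \frac{170}{133} = \frac{51}{133} \approx 0.38346$)
$T = -196789$
$\sqrt{H{\left(C,E{\left(-9 \right)} \right)} + T} = \sqrt{302 - 196789} = \sqrt{-196487} = i \sqrt{196487}$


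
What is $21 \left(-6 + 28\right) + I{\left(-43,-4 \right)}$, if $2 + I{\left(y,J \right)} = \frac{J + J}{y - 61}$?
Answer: $\frac{5981}{13} \approx 460.08$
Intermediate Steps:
$I{\left(y,J \right)} = -2 + \frac{2 J}{-61 + y}$ ($I{\left(y,J \right)} = -2 + \frac{J + J}{y - 61} = -2 + \frac{2 J}{-61 + y}$)
$21 \left(-6 + 28\right) + I{\left(-43,-4 \right)} = 21 \left(-6 + 28\right) + \frac{2 \left(61 - 4 - -43\right)}{-61 - 43} = 21 \cdot 22 + \frac{2 \left(61 - 4 + 43\right)}{-104} = 462 + 2 \left(- \frac{1}{104}\right) 100 = 462 - \frac{25}{13} = \frac{5981}{13}$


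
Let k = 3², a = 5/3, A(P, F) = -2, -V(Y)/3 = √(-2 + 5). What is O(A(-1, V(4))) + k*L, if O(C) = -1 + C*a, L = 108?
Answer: 2903/3 ≈ 967.67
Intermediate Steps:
V(Y) = -3*√3 (V(Y) = -3*√(-2 + 5) = -3*√3)
a = 5/3 (a = 5*(⅓) = 5/3 ≈ 1.6667)
O(C) = -1 + 5*C/3 (O(C) = -1 + C*(5/3) = -1 + 5*C/3)
k = 9
O(A(-1, V(4))) + k*L = (-1 + (5/3)*(-2)) + 9*108 = (-1 - 10/3) + 972 = -13/3 + 972 = 2903/3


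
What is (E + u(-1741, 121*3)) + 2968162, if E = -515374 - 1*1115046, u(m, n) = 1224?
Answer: 1338966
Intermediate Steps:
E = -1630420 (E = -515374 - 1115046 = -1630420)
(E + u(-1741, 121*3)) + 2968162 = (-1630420 + 1224) + 2968162 = -1629196 + 2968162 = 1338966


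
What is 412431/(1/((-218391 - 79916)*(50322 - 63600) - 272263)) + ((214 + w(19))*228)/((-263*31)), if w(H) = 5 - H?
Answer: 13317876985734663669/8153 ≈ 1.6335e+15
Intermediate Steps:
412431/(1/((-218391 - 79916)*(50322 - 63600) - 272263)) + ((214 + w(19))*228)/((-263*31)) = 412431/(1/((-218391 - 79916)*(50322 - 63600) - 272263)) + ((214 + (5 - 1*19))*228)/((-263*31)) = 412431/(1/(-298307*(-13278) - 272263)) + ((214 + (5 - 19))*228)/(-8153) = 412431/(1/(3960920346 - 272263)) + ((214 - 14)*228)*(-1/8153) = 412431/(1/3960648083) + (200*228)*(-1/8153) = 412431/(1/3960648083) + 45600*(-1/8153) = 412431*3960648083 - 45600/8153 = 1633494049519773 - 45600/8153 = 13317876985734663669/8153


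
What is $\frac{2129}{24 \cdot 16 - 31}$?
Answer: $\frac{2129}{353} \approx 6.0312$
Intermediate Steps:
$\frac{2129}{24 \cdot 16 - 31} = \frac{2129}{384 - 31} = \frac{2129}{353}$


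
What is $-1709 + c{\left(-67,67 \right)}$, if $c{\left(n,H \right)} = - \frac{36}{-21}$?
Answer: $- \frac{11951}{7} \approx -1707.3$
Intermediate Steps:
$c{\left(n,H \right)} = \frac{12}{7}$ ($c{\left(n,H \right)} = \left(-36\right) \left(- \frac{1}{21}\right) = \frac{12}{7}$)
$-1709 + c{\left(-67,67 \right)} = -1709 + \frac{12}{7} = - \frac{11951}{7}$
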